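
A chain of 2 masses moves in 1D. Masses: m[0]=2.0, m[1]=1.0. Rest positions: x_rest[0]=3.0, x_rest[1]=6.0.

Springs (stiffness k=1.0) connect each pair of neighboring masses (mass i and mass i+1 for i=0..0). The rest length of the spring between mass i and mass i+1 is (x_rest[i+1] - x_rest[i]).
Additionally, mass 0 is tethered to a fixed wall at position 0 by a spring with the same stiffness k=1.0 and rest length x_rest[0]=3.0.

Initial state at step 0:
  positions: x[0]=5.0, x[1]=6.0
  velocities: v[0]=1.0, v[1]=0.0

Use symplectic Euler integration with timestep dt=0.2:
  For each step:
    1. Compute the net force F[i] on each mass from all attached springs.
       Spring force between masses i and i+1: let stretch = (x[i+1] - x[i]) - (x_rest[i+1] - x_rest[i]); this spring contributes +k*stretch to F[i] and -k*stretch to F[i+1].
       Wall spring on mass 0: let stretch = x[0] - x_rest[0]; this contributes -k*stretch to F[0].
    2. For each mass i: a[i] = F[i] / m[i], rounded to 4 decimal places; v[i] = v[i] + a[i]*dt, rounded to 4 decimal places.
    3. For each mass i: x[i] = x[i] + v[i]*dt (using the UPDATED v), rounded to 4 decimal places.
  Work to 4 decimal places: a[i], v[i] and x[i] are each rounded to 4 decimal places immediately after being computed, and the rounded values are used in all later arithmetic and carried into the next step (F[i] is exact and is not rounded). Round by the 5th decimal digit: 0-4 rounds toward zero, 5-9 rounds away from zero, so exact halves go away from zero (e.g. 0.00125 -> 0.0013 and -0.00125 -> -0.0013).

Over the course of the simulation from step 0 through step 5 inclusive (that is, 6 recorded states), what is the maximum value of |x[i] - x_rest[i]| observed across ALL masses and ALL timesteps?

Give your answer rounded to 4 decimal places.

Step 0: x=[5.0000 6.0000] v=[1.0000 0.0000]
Step 1: x=[5.1200 6.0800] v=[0.6000 0.4000]
Step 2: x=[5.1568 6.2416] v=[0.1840 0.8080]
Step 3: x=[5.1122 6.4798] v=[-0.2232 1.1910]
Step 4: x=[4.9927 6.7833] v=[-0.5977 1.5175]
Step 5: x=[4.8091 7.1352] v=[-0.9179 1.7594]
Max displacement = 2.1568

Answer: 2.1568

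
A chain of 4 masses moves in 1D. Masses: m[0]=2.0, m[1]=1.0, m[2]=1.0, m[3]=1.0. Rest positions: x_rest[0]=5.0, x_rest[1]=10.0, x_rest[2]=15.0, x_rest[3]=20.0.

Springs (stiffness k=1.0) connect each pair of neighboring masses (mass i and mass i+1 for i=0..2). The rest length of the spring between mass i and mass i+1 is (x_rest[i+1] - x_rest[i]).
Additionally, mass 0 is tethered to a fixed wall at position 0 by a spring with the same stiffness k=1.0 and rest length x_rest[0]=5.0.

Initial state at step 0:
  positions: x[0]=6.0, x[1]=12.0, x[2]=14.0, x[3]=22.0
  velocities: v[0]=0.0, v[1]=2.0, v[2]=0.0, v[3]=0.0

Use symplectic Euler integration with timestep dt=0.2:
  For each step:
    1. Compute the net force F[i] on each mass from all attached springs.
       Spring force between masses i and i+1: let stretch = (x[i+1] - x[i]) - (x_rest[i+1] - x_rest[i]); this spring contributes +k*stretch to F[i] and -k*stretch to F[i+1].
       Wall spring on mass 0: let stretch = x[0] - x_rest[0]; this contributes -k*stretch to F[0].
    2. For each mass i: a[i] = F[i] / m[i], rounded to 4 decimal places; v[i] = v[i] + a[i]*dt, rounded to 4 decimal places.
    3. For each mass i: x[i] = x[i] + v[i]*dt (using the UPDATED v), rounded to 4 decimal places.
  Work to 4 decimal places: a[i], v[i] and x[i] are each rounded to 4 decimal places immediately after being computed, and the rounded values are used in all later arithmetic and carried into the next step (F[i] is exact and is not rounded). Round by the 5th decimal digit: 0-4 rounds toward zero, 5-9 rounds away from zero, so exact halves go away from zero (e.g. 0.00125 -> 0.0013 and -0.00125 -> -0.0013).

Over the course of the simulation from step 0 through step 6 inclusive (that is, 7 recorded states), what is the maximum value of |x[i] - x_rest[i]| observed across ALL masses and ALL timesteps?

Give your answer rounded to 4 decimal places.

Answer: 2.6472

Derivation:
Step 0: x=[6.0000 12.0000 14.0000 22.0000] v=[0.0000 2.0000 0.0000 0.0000]
Step 1: x=[6.0000 12.2400 14.2400 21.8800] v=[0.0000 1.2000 1.2000 -0.6000]
Step 2: x=[6.0048 12.3104 14.7056 21.6544] v=[0.0240 0.3520 2.3280 -1.1280]
Step 3: x=[6.0156 12.2244 15.3533 21.3508] v=[0.0541 -0.4301 3.2387 -1.5178]
Step 4: x=[6.0303 12.0152 16.1158 21.0073] v=[0.0734 -1.0461 3.8124 -1.7173]
Step 5: x=[6.0441 11.7306 16.9099 20.6682] v=[0.0689 -1.4230 3.9706 -1.6956]
Step 6: x=[6.0507 11.4257 17.6472 20.3787] v=[0.0331 -1.5244 3.6864 -1.4473]
Max displacement = 2.6472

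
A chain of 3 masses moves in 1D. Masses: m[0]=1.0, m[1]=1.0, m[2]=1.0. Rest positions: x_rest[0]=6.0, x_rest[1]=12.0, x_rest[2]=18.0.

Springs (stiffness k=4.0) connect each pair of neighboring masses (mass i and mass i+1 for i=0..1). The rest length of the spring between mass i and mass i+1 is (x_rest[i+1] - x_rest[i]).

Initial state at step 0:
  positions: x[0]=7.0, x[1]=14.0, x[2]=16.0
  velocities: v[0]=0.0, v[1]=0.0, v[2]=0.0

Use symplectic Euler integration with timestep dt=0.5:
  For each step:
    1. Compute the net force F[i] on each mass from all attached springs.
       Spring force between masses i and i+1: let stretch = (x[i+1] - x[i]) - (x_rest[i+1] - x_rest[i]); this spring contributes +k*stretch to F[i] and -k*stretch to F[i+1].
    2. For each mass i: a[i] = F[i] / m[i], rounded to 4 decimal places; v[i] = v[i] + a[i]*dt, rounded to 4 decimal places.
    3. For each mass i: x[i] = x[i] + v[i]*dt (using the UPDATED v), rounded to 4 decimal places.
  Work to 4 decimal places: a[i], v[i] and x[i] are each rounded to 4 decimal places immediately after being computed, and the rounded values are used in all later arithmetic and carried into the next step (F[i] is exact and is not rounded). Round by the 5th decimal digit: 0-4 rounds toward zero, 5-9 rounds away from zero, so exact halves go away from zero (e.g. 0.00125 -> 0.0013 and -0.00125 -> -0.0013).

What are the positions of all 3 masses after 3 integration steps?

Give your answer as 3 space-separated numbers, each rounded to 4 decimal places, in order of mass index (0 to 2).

Step 0: x=[7.0000 14.0000 16.0000] v=[0.0000 0.0000 0.0000]
Step 1: x=[8.0000 9.0000 20.0000] v=[2.0000 -10.0000 8.0000]
Step 2: x=[4.0000 14.0000 19.0000] v=[-8.0000 10.0000 -2.0000]
Step 3: x=[4.0000 14.0000 19.0000] v=[0.0000 0.0000 0.0000]

Answer: 4.0000 14.0000 19.0000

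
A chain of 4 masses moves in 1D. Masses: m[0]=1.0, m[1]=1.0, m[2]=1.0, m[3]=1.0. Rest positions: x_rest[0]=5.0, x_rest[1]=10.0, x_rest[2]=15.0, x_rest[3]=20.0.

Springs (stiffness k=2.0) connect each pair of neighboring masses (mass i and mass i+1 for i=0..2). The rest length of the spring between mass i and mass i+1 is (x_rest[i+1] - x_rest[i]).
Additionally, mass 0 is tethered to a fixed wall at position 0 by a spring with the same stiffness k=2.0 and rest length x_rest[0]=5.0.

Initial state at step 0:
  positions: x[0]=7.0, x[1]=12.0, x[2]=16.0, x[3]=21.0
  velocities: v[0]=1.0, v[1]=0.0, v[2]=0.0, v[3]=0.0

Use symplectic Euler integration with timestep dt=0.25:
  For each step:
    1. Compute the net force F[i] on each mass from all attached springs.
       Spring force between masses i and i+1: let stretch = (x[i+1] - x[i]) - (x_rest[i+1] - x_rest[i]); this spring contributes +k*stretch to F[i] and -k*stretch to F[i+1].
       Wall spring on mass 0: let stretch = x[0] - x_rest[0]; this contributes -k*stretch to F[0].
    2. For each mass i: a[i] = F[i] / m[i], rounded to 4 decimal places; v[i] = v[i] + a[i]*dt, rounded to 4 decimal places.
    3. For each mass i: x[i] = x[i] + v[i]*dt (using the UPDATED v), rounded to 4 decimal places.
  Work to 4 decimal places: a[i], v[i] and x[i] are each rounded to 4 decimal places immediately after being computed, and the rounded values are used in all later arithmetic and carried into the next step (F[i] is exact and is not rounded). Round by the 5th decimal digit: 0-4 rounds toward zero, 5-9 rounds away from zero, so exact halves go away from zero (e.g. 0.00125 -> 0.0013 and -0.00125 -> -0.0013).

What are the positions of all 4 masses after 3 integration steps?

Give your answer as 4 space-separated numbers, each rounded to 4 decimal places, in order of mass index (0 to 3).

Step 0: x=[7.0000 12.0000 16.0000 21.0000] v=[1.0000 0.0000 0.0000 0.0000]
Step 1: x=[7.0000 11.8750 16.1250 21.0000] v=[0.0000 -0.5000 0.5000 0.0000]
Step 2: x=[6.7344 11.6719 16.3281 21.0156] v=[-1.0625 -0.8125 0.8125 0.0625]
Step 3: x=[6.2442 11.4336 16.5352 21.0703] v=[-1.9610 -0.9532 0.8282 0.2188]

Answer: 6.2442 11.4336 16.5352 21.0703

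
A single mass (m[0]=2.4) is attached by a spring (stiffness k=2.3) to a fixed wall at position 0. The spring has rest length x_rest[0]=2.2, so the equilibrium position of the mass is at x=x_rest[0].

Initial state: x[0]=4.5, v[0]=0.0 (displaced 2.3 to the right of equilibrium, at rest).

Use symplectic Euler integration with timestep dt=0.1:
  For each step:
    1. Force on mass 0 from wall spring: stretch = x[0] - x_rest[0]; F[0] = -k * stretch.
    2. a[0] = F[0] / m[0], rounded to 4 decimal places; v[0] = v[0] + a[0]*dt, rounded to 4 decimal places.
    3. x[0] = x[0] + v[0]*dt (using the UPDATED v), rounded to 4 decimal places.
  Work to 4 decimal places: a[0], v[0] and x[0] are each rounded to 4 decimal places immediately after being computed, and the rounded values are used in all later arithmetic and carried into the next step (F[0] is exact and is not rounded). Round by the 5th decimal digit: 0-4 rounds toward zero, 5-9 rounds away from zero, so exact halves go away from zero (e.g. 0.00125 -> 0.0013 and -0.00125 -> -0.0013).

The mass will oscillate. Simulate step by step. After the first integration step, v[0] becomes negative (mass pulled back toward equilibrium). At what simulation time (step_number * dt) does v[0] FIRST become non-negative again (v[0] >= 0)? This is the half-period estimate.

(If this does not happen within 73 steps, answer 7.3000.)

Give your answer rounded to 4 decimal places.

Step 0: x=[4.5000] v=[0.0000]
Step 1: x=[4.4780] v=[-0.2204]
Step 2: x=[4.4341] v=[-0.4387]
Step 3: x=[4.3688] v=[-0.6528]
Step 4: x=[4.2827] v=[-0.8606]
Step 5: x=[4.1767] v=[-1.0602]
Step 6: x=[4.0517] v=[-1.2496]
Step 7: x=[3.9090] v=[-1.4271]
Step 8: x=[3.7499] v=[-1.5909]
Step 9: x=[3.5760] v=[-1.7394]
Step 10: x=[3.3889] v=[-1.8713]
Step 11: x=[3.1904] v=[-1.9852]
Step 12: x=[2.9824] v=[-2.0801]
Step 13: x=[2.7669] v=[-2.1551]
Step 14: x=[2.5460] v=[-2.2094]
Step 15: x=[2.3217] v=[-2.2426]
Step 16: x=[2.0963] v=[-2.2543]
Step 17: x=[1.8719] v=[-2.2444]
Step 18: x=[1.6506] v=[-2.2130]
Step 19: x=[1.4346] v=[-2.1604]
Step 20: x=[1.2259] v=[-2.0871]
Step 21: x=[1.0265] v=[-1.9938]
Step 22: x=[0.8384] v=[-1.8813]
Step 23: x=[0.6633] v=[-1.7508]
Step 24: x=[0.5030] v=[-1.6035]
Step 25: x=[0.3589] v=[-1.4409]
Step 26: x=[0.2325] v=[-1.2645]
Step 27: x=[0.1249] v=[-1.0760]
Step 28: x=[0.0372] v=[-0.8771]
Step 29: x=[-0.0298] v=[-0.6698]
Step 30: x=[-0.0754] v=[-0.4561]
Step 31: x=[-0.0992] v=[-0.2380]
Step 32: x=[-0.1010] v=[-0.0177]
Step 33: x=[-0.0807] v=[0.2028]
First v>=0 after going negative at step 33, time=3.3000

Answer: 3.3000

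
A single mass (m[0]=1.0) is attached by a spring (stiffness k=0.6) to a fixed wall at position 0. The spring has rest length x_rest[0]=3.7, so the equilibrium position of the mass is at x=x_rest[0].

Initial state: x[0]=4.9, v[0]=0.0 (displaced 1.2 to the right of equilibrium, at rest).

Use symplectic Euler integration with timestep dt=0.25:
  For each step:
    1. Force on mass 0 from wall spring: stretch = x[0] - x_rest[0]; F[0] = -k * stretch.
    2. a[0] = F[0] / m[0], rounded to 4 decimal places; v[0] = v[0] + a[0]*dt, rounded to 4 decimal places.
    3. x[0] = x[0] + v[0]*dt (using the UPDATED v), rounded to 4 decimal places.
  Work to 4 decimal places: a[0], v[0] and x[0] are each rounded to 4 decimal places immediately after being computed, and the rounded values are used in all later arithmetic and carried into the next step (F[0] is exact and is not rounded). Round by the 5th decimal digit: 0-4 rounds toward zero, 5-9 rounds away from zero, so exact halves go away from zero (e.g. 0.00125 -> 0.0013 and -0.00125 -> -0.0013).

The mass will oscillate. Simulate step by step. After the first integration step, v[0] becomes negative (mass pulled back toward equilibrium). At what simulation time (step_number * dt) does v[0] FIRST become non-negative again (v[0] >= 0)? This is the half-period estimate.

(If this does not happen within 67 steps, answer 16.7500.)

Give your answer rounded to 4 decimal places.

Answer: 4.2500

Derivation:
Step 0: x=[4.9000] v=[0.0000]
Step 1: x=[4.8550] v=[-0.1800]
Step 2: x=[4.7667] v=[-0.3533]
Step 3: x=[4.6384] v=[-0.5133]
Step 4: x=[4.4749] v=[-0.6541]
Step 5: x=[4.2823] v=[-0.7703]
Step 6: x=[4.0679] v=[-0.8577]
Step 7: x=[3.8397] v=[-0.9129]
Step 8: x=[3.6062] v=[-0.9339]
Step 9: x=[3.3763] v=[-0.9198]
Step 10: x=[3.1585] v=[-0.8713]
Step 11: x=[2.9610] v=[-0.7901]
Step 12: x=[2.7912] v=[-0.6793]
Step 13: x=[2.6555] v=[-0.5430]
Step 14: x=[2.5589] v=[-0.3863]
Step 15: x=[2.5051] v=[-0.2151]
Step 16: x=[2.4961] v=[-0.0359]
Step 17: x=[2.5323] v=[0.1447]
First v>=0 after going negative at step 17, time=4.2500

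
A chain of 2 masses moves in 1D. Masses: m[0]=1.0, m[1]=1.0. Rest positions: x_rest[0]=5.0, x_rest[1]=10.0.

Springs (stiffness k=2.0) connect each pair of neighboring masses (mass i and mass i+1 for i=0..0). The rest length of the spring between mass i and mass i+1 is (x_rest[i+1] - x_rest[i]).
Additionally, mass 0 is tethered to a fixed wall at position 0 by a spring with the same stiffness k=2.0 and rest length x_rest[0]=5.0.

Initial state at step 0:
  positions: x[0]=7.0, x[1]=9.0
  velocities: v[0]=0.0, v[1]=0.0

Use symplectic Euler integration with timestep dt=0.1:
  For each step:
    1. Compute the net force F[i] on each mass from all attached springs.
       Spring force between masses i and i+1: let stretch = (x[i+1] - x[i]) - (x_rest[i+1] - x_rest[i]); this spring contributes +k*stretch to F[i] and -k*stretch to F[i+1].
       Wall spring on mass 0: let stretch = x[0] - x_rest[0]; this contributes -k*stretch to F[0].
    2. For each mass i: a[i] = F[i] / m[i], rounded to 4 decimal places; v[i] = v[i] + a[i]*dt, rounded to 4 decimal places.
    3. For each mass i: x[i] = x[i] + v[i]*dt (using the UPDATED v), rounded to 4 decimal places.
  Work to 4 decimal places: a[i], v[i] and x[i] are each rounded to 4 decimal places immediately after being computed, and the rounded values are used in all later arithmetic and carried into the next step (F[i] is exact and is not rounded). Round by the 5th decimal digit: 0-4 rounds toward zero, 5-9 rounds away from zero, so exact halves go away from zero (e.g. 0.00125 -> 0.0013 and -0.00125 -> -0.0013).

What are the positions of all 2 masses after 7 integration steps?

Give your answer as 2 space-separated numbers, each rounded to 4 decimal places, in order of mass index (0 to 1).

Answer: 4.8004 10.3107

Derivation:
Step 0: x=[7.0000 9.0000] v=[0.0000 0.0000]
Step 1: x=[6.9000 9.0600] v=[-1.0000 0.6000]
Step 2: x=[6.7052 9.1768] v=[-1.9480 1.1680]
Step 3: x=[6.4257 9.3442] v=[-2.7947 1.6737]
Step 4: x=[6.0761 9.5532] v=[-3.4961 2.0900]
Step 5: x=[5.6745 9.7927] v=[-4.0159 2.3946]
Step 6: x=[5.2418 10.0498] v=[-4.3272 2.5710]
Step 7: x=[4.8004 10.3107] v=[-4.4140 2.6094]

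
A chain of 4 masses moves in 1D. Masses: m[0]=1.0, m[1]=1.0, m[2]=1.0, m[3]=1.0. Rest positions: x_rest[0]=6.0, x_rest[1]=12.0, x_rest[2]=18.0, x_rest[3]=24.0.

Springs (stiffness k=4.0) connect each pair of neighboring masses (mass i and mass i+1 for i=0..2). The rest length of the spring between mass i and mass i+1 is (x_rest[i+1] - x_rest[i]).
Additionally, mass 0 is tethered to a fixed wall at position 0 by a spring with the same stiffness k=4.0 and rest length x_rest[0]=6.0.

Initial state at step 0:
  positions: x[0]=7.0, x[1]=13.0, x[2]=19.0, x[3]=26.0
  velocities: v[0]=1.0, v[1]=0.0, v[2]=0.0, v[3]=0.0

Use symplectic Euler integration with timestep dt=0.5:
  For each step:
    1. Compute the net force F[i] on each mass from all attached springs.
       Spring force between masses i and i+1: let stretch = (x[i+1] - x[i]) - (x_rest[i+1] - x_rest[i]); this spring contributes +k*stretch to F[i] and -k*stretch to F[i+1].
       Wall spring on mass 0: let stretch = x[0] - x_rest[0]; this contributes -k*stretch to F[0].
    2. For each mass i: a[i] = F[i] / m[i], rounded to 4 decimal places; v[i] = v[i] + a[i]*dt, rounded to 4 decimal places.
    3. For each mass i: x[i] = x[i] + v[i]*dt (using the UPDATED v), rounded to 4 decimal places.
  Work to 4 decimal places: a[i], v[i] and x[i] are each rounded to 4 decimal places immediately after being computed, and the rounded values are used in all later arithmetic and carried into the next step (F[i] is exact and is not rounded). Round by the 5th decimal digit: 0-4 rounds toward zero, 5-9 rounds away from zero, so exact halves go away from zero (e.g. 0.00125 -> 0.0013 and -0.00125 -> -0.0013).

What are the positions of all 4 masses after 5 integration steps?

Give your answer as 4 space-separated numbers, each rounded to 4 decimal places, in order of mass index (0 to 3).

Step 0: x=[7.0000 13.0000 19.0000 26.0000] v=[1.0000 0.0000 0.0000 0.0000]
Step 1: x=[6.5000 13.0000 20.0000 25.0000] v=[-1.0000 0.0000 2.0000 -2.0000]
Step 2: x=[6.0000 13.5000 19.0000 25.0000] v=[-1.0000 1.0000 -2.0000 0.0000]
Step 3: x=[7.0000 12.0000 18.5000 25.0000] v=[2.0000 -3.0000 -1.0000 0.0000]
Step 4: x=[6.0000 12.0000 18.0000 24.5000] v=[-2.0000 0.0000 -1.0000 -1.0000]
Step 5: x=[5.0000 12.0000 18.0000 23.5000] v=[-2.0000 0.0000 0.0000 -2.0000]

Answer: 5.0000 12.0000 18.0000 23.5000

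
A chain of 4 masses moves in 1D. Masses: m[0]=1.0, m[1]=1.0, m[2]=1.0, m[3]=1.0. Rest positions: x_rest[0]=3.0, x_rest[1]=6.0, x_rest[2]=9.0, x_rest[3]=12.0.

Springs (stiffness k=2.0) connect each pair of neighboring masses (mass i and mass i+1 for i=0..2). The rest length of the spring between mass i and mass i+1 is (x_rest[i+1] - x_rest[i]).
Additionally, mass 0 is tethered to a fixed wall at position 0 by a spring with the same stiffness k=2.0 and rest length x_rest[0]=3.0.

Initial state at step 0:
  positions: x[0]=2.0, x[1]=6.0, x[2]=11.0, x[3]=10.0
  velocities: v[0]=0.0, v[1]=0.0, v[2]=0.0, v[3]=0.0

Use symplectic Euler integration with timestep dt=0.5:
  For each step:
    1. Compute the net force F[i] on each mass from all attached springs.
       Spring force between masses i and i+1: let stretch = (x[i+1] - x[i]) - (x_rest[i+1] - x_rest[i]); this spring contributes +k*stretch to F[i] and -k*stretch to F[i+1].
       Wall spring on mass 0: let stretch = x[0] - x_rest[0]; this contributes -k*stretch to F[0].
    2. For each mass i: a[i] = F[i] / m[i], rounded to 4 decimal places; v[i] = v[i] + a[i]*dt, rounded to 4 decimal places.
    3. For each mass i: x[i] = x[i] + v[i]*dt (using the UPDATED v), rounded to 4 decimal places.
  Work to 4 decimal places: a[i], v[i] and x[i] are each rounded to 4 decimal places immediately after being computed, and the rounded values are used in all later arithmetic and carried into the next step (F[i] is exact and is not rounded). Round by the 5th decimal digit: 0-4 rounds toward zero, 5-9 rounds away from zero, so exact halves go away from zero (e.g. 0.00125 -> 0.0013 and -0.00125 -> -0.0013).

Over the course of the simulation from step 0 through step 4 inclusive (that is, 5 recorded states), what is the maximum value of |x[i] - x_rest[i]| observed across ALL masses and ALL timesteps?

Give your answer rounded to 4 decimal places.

Answer: 2.7500

Derivation:
Step 0: x=[2.0000 6.0000 11.0000 10.0000] v=[0.0000 0.0000 0.0000 0.0000]
Step 1: x=[3.0000 6.5000 8.0000 12.0000] v=[2.0000 1.0000 -6.0000 4.0000]
Step 2: x=[4.2500 6.0000 6.2500 13.5000] v=[2.5000 -1.0000 -3.5000 3.0000]
Step 3: x=[4.2500 4.7500 8.0000 12.8750] v=[0.0000 -2.5000 3.5000 -1.2500]
Step 4: x=[2.3750 4.8750 10.5625 11.3125] v=[-3.7500 0.2500 5.1250 -3.1250]
Max displacement = 2.7500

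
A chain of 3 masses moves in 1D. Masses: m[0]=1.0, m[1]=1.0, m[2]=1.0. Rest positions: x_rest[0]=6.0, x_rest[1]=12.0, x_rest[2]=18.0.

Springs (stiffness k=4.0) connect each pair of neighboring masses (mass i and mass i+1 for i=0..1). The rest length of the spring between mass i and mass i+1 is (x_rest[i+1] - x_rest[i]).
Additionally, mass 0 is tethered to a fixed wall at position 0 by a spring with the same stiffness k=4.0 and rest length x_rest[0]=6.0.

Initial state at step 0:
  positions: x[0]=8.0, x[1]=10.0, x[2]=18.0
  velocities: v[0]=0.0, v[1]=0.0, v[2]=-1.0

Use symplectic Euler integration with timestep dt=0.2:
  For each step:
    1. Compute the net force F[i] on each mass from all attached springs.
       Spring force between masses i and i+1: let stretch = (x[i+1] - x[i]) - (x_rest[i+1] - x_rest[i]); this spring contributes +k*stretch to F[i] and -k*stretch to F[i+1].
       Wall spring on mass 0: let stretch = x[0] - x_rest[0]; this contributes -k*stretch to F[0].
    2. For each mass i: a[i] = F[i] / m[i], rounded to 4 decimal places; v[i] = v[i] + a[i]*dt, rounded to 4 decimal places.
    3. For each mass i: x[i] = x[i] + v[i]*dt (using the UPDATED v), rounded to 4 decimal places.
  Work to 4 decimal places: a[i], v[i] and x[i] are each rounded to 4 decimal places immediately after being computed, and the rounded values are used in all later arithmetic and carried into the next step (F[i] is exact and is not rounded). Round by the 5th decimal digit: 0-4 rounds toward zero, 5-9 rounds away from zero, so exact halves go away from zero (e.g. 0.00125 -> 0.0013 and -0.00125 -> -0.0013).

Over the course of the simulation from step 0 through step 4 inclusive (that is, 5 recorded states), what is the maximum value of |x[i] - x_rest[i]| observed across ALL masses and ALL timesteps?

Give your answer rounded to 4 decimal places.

Step 0: x=[8.0000 10.0000 18.0000] v=[0.0000 0.0000 -1.0000]
Step 1: x=[7.0400 10.9600 17.4800] v=[-4.8000 4.8000 -2.6000]
Step 2: x=[5.5808 12.3360 16.8768] v=[-7.2960 6.8800 -3.0160]
Step 3: x=[4.3095 13.3577 16.5071] v=[-6.3565 5.1085 -1.8486]
Step 4: x=[3.7964 13.4356 16.5935] v=[-2.5655 0.3895 0.4319]
Max displacement = 2.2036

Answer: 2.2036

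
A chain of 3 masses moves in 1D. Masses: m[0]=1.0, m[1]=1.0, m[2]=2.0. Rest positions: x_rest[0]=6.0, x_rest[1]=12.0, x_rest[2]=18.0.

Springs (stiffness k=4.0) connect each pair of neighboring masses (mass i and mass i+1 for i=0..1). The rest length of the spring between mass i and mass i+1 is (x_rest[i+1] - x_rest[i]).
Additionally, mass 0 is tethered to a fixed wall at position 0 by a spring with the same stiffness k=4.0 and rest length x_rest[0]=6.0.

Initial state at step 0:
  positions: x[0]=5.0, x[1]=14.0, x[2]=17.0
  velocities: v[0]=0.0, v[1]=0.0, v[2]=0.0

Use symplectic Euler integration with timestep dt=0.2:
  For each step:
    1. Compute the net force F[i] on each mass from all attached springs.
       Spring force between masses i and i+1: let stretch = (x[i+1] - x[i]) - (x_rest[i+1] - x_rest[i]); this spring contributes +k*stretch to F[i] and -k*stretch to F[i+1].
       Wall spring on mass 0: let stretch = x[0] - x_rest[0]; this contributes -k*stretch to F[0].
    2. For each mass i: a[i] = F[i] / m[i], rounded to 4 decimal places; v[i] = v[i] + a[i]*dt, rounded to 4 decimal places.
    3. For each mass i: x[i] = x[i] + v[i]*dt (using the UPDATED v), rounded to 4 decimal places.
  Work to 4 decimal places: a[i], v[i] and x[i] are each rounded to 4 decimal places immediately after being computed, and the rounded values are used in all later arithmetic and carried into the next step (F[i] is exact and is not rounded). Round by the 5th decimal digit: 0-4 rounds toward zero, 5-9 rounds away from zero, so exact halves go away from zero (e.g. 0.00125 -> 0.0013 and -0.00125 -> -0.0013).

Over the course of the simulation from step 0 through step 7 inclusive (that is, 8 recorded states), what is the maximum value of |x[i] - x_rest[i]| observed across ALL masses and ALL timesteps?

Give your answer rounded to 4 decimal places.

Answer: 2.2865

Derivation:
Step 0: x=[5.0000 14.0000 17.0000] v=[0.0000 0.0000 0.0000]
Step 1: x=[5.6400 13.0400 17.2400] v=[3.2000 -4.8000 1.2000]
Step 2: x=[6.5616 11.5680 17.6240] v=[4.6080 -7.3600 1.9200]
Step 3: x=[7.2344 10.2639 18.0035] v=[3.3638 -6.5203 1.8976]
Step 4: x=[7.2344 9.7135 18.2439] v=[-0.0001 -2.7522 1.2018]
Step 5: x=[6.4735 10.1313 18.2818] v=[-3.8043 2.0888 0.1896]
Step 6: x=[5.2621 11.2679 18.1477] v=[-6.0569 5.6830 -0.6706]
Step 7: x=[4.1697 12.5443 17.9432] v=[-5.4619 6.3822 -1.0225]
Max displacement = 2.2865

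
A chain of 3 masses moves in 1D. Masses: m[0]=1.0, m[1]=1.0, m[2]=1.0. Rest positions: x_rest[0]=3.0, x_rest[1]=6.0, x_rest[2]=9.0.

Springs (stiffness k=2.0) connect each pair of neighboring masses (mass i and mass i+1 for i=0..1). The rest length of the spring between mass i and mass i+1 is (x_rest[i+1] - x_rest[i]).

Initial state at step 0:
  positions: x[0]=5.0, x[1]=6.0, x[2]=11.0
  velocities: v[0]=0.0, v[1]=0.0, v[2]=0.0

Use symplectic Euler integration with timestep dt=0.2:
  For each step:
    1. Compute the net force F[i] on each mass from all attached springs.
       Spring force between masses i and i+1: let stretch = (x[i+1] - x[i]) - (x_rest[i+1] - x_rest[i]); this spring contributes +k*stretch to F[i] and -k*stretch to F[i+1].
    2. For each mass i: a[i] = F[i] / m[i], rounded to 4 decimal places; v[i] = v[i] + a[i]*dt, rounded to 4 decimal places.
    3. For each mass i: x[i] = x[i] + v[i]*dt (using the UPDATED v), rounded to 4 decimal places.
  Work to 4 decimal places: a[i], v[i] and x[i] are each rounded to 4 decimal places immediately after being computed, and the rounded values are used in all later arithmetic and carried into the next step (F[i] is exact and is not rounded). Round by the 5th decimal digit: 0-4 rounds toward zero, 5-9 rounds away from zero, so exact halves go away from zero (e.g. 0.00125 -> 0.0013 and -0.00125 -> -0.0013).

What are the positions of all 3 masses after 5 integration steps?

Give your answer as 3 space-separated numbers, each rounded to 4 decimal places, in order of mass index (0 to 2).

Answer: 3.7053 8.5894 9.7053

Derivation:
Step 0: x=[5.0000 6.0000 11.0000] v=[0.0000 0.0000 0.0000]
Step 1: x=[4.8400 6.3200 10.8400] v=[-0.8000 1.6000 -0.8000]
Step 2: x=[4.5584 6.8832 10.5584] v=[-1.4080 2.8160 -1.4080]
Step 3: x=[4.2228 7.5544 10.2228] v=[-1.6781 3.3562 -1.6781]
Step 4: x=[3.9137 8.1726 9.9137] v=[-1.5455 3.0909 -1.5455]
Step 5: x=[3.7053 8.5894 9.7053] v=[-1.0419 2.0838 -1.0419]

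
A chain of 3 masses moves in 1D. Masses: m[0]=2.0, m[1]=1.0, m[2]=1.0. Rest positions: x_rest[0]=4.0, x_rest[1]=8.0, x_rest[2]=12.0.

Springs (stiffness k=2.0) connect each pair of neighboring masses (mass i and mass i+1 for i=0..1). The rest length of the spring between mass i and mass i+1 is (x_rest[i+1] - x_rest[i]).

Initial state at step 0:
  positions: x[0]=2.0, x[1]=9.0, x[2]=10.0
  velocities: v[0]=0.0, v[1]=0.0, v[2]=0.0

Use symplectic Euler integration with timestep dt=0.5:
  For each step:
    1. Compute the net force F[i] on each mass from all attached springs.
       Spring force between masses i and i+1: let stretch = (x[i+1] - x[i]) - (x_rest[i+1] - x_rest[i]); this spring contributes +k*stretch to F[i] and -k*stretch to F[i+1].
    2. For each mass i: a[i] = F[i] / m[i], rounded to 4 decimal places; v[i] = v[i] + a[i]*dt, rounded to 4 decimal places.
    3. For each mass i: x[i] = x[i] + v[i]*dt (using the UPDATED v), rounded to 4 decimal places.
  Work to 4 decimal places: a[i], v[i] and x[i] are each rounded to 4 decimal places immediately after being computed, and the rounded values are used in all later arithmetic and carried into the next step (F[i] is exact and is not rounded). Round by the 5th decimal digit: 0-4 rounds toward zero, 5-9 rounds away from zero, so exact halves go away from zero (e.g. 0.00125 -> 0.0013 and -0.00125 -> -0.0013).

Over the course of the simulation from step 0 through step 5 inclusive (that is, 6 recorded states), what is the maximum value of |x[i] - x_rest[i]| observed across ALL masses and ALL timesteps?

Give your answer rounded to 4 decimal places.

Answer: 3.8750

Derivation:
Step 0: x=[2.0000 9.0000 10.0000] v=[0.0000 0.0000 0.0000]
Step 1: x=[2.7500 6.0000 11.5000] v=[1.5000 -6.0000 3.0000]
Step 2: x=[3.3125 4.1250 12.2500] v=[1.1250 -3.7500 1.5000]
Step 3: x=[3.0781 5.9063 10.9375] v=[-0.4688 3.5625 -2.6250]
Step 4: x=[2.5508 8.7891 9.1094] v=[-1.0547 5.7655 -3.6562]
Step 5: x=[2.5831 8.7129 9.1212] v=[0.0645 -0.1525 0.0235]
Max displacement = 3.8750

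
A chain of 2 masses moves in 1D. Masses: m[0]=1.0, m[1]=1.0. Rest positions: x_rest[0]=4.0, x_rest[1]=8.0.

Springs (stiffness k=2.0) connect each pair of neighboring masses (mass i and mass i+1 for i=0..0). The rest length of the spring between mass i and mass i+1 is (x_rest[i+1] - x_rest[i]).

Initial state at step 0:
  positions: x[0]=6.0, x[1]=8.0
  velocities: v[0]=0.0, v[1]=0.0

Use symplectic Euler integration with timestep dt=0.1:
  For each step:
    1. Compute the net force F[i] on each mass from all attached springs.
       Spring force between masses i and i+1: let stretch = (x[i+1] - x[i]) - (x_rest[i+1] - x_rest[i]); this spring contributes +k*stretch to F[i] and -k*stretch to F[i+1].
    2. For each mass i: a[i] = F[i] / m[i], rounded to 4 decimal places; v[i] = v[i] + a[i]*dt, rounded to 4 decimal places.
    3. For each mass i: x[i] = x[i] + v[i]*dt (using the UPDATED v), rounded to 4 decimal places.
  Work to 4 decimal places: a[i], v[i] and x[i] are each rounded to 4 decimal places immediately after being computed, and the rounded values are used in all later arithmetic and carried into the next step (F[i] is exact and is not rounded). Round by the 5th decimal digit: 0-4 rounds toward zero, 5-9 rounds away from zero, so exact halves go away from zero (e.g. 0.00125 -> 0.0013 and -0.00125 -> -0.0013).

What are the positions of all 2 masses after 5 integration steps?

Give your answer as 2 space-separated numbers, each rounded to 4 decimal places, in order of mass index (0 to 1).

Step 0: x=[6.0000 8.0000] v=[0.0000 0.0000]
Step 1: x=[5.9600 8.0400] v=[-0.4000 0.4000]
Step 2: x=[5.8816 8.1184] v=[-0.7840 0.7840]
Step 3: x=[5.7679 8.2321] v=[-1.1366 1.1366]
Step 4: x=[5.6235 8.3765] v=[-1.4438 1.4438]
Step 5: x=[5.4542 8.5458] v=[-1.6932 1.6932]

Answer: 5.4542 8.5458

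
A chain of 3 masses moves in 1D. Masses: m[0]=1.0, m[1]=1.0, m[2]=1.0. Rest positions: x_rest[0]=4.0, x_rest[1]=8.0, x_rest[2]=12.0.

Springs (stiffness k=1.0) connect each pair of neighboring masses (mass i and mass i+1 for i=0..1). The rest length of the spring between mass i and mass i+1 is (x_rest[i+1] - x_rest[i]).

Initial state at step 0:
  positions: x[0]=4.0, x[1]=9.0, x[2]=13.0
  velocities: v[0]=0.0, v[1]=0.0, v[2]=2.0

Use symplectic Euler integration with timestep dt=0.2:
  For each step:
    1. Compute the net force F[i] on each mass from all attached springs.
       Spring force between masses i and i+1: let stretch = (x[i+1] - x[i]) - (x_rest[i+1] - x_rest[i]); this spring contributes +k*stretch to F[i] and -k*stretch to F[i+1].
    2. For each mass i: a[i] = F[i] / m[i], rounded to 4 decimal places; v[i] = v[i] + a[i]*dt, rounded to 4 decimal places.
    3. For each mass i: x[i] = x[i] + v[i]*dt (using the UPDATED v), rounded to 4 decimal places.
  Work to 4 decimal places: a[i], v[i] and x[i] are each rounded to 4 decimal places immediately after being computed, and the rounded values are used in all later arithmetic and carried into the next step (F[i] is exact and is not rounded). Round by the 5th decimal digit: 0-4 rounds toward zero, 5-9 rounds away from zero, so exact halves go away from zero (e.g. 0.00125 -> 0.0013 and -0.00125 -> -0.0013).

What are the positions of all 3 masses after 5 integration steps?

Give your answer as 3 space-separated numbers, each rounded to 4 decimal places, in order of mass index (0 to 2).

Answer: 4.5093 8.8339 14.6567

Derivation:
Step 0: x=[4.0000 9.0000 13.0000] v=[0.0000 0.0000 2.0000]
Step 1: x=[4.0400 8.9600 13.4000] v=[0.2000 -0.2000 2.0000]
Step 2: x=[4.1168 8.9008 13.7824] v=[0.3840 -0.2960 1.9120]
Step 3: x=[4.2250 8.8455 14.1295] v=[0.5408 -0.2765 1.7357]
Step 4: x=[4.3580 8.8167 14.4253] v=[0.6649 -0.1438 1.4789]
Step 5: x=[4.5093 8.8339 14.6567] v=[0.7566 0.0862 1.1572]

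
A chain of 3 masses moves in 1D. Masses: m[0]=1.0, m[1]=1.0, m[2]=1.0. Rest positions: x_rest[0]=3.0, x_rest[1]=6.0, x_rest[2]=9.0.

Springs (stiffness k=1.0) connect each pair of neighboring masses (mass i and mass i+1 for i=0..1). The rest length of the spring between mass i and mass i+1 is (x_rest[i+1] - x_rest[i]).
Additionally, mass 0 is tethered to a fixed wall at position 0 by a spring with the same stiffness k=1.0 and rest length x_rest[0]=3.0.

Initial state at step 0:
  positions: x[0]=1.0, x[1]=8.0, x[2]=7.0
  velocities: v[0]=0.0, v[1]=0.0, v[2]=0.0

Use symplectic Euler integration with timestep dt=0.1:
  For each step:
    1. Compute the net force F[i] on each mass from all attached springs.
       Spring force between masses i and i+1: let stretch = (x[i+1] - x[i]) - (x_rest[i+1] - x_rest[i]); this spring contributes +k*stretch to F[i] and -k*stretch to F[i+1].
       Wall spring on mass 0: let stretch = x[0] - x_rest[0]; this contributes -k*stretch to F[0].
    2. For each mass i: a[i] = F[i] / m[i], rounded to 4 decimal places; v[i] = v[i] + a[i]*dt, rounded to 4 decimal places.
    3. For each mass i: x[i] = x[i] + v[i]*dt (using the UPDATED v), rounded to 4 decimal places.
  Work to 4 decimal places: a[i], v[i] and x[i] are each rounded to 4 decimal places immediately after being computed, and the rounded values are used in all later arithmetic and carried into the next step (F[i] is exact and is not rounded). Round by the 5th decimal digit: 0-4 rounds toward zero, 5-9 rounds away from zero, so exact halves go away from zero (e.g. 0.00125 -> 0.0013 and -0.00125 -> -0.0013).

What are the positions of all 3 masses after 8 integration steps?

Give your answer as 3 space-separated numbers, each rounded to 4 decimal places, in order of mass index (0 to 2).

Answer: 2.7695 5.6285 8.2050

Derivation:
Step 0: x=[1.0000 8.0000 7.0000] v=[0.0000 0.0000 0.0000]
Step 1: x=[1.0600 7.9200 7.0400] v=[0.6000 -0.8000 0.4000]
Step 2: x=[1.1780 7.7626 7.1188] v=[1.1800 -1.5740 0.7880]
Step 3: x=[1.3501 7.5329 7.2340] v=[1.7207 -2.2968 1.1524]
Step 4: x=[1.5705 7.2384 7.3822] v=[2.2040 -2.9450 1.4823]
Step 5: x=[1.8319 6.8887 7.5590] v=[2.6137 -3.4974 1.7679]
Step 6: x=[2.1255 6.4951 7.7591] v=[2.9362 -3.9361 2.0009]
Step 7: x=[2.4416 6.0704 7.9766] v=[3.1606 -4.2467 2.1745]
Step 8: x=[2.7695 5.6285 8.2050] v=[3.2793 -4.4190 2.2839]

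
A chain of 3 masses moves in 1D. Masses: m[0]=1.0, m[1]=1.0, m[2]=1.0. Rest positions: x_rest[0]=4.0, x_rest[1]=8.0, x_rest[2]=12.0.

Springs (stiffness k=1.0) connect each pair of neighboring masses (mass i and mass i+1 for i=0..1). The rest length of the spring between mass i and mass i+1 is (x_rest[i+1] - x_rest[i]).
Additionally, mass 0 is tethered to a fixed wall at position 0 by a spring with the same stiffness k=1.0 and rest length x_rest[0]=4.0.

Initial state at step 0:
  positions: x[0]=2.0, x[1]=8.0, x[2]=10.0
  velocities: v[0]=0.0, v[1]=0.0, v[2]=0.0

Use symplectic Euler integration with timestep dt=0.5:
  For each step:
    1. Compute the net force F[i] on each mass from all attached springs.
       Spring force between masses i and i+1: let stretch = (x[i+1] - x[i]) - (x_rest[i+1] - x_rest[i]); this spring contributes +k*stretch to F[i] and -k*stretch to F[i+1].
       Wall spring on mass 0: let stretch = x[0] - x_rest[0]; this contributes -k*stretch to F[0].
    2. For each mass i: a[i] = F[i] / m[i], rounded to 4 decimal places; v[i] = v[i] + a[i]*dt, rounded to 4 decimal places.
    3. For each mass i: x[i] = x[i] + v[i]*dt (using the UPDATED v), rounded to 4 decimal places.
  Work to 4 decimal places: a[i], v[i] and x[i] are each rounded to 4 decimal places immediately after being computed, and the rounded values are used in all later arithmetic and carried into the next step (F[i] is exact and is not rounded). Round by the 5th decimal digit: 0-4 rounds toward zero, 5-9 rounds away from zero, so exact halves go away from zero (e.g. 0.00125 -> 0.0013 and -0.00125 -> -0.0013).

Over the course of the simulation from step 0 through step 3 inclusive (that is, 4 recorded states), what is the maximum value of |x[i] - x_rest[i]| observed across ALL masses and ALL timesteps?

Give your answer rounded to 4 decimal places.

Answer: 2.3437

Derivation:
Step 0: x=[2.0000 8.0000 10.0000] v=[0.0000 0.0000 0.0000]
Step 1: x=[3.0000 7.0000 10.5000] v=[2.0000 -2.0000 1.0000]
Step 2: x=[4.2500 5.8750 11.1250] v=[2.5000 -2.2500 1.2500]
Step 3: x=[4.8438 5.6563 11.4375] v=[1.1875 -0.4375 0.6250]
Max displacement = 2.3437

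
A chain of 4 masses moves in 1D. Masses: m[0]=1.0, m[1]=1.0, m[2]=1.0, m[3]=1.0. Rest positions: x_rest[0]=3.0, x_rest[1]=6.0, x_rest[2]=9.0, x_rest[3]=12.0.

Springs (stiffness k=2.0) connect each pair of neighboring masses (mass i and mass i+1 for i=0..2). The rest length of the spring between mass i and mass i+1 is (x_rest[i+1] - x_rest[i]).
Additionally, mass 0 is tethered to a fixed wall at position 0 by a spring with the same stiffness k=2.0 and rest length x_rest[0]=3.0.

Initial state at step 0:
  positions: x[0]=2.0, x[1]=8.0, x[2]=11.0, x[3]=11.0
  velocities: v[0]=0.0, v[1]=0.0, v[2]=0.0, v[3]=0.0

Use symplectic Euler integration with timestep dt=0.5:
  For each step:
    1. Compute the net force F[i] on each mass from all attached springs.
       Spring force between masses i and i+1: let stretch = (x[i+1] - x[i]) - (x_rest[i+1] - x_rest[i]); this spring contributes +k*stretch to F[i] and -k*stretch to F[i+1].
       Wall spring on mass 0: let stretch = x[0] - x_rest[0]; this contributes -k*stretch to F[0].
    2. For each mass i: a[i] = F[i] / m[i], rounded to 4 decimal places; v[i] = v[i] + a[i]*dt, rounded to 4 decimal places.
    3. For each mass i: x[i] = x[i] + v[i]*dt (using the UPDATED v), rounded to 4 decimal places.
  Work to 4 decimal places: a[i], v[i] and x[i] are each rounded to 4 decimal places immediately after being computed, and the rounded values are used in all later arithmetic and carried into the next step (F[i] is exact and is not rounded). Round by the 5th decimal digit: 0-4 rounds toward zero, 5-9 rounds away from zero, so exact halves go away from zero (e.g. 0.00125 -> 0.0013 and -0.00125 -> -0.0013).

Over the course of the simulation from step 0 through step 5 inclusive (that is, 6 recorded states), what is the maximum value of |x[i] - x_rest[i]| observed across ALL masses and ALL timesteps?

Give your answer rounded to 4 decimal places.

Answer: 2.5000

Derivation:
Step 0: x=[2.0000 8.0000 11.0000 11.0000] v=[0.0000 0.0000 0.0000 0.0000]
Step 1: x=[4.0000 6.5000 9.5000 12.5000] v=[4.0000 -3.0000 -3.0000 3.0000]
Step 2: x=[5.2500 5.2500 8.0000 14.0000] v=[2.5000 -2.5000 -3.0000 3.0000]
Step 3: x=[3.8750 5.3750 8.1250 14.0000] v=[-2.7500 0.2500 0.2500 0.0000]
Step 4: x=[1.3125 6.1250 9.8125 12.5625] v=[-5.1250 1.5000 3.3750 -2.8750]
Step 5: x=[0.5000 6.3125 11.0313 11.2500] v=[-1.6250 0.3750 2.4375 -2.6250]
Max displacement = 2.5000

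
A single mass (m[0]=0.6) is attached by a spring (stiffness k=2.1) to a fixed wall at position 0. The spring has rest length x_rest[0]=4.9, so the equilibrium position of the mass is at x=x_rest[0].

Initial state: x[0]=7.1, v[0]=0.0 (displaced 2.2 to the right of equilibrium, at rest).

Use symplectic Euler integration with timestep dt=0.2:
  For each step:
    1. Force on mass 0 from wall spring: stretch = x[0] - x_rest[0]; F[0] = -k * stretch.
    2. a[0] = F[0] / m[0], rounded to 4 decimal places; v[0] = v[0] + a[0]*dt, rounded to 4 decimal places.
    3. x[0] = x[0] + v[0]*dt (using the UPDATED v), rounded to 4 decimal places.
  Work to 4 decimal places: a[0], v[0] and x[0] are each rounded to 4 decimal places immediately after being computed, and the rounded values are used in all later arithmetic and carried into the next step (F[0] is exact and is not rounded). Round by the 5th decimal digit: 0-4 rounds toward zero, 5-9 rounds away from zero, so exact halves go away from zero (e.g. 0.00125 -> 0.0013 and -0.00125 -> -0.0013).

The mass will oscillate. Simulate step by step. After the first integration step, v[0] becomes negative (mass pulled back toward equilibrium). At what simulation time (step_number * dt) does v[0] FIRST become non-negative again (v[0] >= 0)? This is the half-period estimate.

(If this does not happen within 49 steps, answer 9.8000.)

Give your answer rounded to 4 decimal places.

Answer: 1.8000

Derivation:
Step 0: x=[7.1000] v=[0.0000]
Step 1: x=[6.7920] v=[-1.5400]
Step 2: x=[6.2191] v=[-2.8644]
Step 3: x=[5.4615] v=[-3.7878]
Step 4: x=[4.6253] v=[-4.1809]
Step 5: x=[3.8276] v=[-3.9886]
Step 6: x=[3.1800] v=[-3.2379]
Step 7: x=[2.7732] v=[-2.0339]
Step 8: x=[2.6642] v=[-0.5451]
Step 9: x=[2.8682] v=[1.0200]
First v>=0 after going negative at step 9, time=1.8000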